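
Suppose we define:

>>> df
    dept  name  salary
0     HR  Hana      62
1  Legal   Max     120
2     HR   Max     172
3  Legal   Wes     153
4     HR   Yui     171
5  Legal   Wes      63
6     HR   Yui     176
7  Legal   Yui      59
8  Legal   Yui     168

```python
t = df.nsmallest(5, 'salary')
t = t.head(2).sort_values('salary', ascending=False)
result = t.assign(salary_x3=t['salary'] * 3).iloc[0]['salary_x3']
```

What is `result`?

186

take 5 rows with smallest salary:
    dept  name  salary
7  Legal   Yui      59
0     HR  Hana      62
5  Legal   Wes      63
1  Legal   Max     120
3  Legal   Wes     153
take first 2 rows:
    dept  name  salary
7  Legal   Yui      59
0     HR  Hana      62
sort by salary descending:
    dept  name  salary
0     HR  Hana      62
7  Legal   Yui      59
add column salary_x3 = t['salary'] * 3:
    dept  name  salary  salary_x3
0     HR  Hana      62        186
7  Legal   Yui      59        177
Hence 186.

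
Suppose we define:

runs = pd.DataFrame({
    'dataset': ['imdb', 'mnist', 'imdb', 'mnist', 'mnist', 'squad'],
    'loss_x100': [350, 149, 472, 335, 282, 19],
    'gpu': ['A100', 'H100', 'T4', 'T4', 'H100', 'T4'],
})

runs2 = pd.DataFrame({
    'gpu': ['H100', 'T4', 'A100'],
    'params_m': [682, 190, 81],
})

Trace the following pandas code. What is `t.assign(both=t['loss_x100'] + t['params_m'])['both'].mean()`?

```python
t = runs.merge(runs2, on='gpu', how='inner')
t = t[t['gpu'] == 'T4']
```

merge on 'gpu' (how='inner') → 6 rows:
  dataset  loss_x100   gpu  params_m
0    imdb        350  A100        81
1   mnist        149  H100       682
2    imdb        472    T4       190
3   mnist        335    T4       190
4   mnist        282  H100       682
5   squad         19    T4       190
filter rows where gpu == 'T4':
  dataset  loss_x100 gpu  params_m
2    imdb        472  T4       190
3   mnist        335  T4       190
5   squad         19  T4       190
add column both = t['loss_x100'] + t['params_m']:
  dataset  loss_x100 gpu  params_m  both
2    imdb        472  T4       190   662
3   mnist        335  T4       190   525
5   squad         19  T4       190   209

465.333333333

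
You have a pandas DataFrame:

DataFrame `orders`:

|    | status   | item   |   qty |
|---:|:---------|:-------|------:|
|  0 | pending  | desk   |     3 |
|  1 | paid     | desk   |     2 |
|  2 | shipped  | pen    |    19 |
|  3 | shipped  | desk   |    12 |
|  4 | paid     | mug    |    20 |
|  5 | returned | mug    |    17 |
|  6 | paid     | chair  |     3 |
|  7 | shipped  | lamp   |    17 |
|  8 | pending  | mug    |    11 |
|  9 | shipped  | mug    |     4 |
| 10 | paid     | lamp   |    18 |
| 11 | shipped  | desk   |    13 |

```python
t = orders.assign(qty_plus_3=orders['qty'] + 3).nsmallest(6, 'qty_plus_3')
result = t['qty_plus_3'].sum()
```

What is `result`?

add column qty_plus_3 = orders['qty'] + 3:
      status   item  qty  qty_plus_3
0    pending   desk    3           6
1       paid   desk    2           5
2    shipped    pen   19          22
3    shipped   desk   12          15
4       paid    mug   20          23
5   returned    mug   17          20
6       paid  chair    3           6
7    shipped   lamp   17          20
8    pending    mug   11          14
9    shipped    mug    4           7
10      paid   lamp   18          21
11   shipped   desk   13          16
take 6 rows with smallest qty_plus_3:
    status   item  qty  qty_plus_3
1     paid   desk    2           5
0  pending   desk    3           6
6     paid  chair    3           6
9  shipped    mug    4           7
8  pending    mug   11          14
3  shipped   desk   12          15
Reading off the sum of column 'qty_plus_3', we get 53.

53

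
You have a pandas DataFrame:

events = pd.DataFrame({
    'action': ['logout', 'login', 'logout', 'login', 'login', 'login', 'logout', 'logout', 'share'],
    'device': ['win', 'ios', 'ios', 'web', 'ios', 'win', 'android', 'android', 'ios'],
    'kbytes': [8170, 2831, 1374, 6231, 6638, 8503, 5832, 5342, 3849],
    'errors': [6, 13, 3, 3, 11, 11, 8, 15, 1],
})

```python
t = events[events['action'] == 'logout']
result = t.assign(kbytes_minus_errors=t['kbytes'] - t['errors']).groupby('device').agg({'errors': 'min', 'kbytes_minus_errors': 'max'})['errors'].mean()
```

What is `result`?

filter rows where action == 'logout':
   action   device  kbytes  errors
0  logout      win    8170       6
2  logout      ios    1374       3
6  logout  android    5832       8
7  logout  android    5342      15
add column kbytes_minus_errors = t['kbytes'] - t['errors']:
   action   device  kbytes  errors  kbytes_minus_errors
0  logout      win    8170       6                 8164
2  logout      ios    1374       3                 1371
6  logout  android    5832       8                 5824
7  logout  android    5342      15                 5327
group by device: min(errors), max(kbytes_minus_errors):
         errors  kbytes_minus_errors
device                              
android       8                 5824
ios           3                 1371
win           6                 8164
Then the mean of column 'errors': 5.66666666667

5.66666666667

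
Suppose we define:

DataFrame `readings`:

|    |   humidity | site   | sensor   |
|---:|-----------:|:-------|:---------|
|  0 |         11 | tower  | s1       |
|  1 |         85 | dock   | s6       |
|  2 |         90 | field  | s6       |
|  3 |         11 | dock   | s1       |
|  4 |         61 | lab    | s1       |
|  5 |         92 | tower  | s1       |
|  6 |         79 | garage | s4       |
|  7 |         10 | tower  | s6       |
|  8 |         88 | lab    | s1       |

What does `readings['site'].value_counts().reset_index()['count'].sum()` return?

9

value_counts of site:
site
tower     3
dock      2
lab       2
field     1
garage    1
Name: count, dtype: int64
reset_index():
     site  count
0   tower      3
1    dock      2
2     lab      2
3   field      1
4  garage      1
Finally, sum of column 'count' = 9.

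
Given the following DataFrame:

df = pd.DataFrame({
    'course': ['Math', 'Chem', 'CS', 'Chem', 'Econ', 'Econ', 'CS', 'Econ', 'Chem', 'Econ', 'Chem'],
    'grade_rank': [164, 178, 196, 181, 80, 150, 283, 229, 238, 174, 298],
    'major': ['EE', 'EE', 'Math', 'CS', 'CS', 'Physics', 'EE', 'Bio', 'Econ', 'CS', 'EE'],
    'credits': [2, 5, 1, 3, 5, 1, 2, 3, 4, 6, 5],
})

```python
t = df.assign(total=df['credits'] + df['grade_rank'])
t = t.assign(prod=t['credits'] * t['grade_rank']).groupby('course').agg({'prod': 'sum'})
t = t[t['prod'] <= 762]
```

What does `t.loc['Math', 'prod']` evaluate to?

add column total = df['credits'] + df['grade_rank']:
   course  grade_rank    major  credits  total
0    Math         164       EE        2    166
1    Chem         178       EE        5    183
2      CS         196     Math        1    197
3    Chem         181       CS        3    184
4    Econ          80       CS        5     85
5    Econ         150  Physics        1    151
6      CS         283       EE        2    285
7    Econ         229      Bio        3    232
8    Chem         238     Econ        4    242
9    Econ         174       CS        6    180
10   Chem         298       EE        5    303
add column prod = t['credits'] * t['grade_rank']:
   course  grade_rank    major  credits  total  prod
0    Math         164       EE        2    166   328
1    Chem         178       EE        5    183   890
2      CS         196     Math        1    197   196
3    Chem         181       CS        3    184   543
4    Econ          80       CS        5     85   400
5    Econ         150  Physics        1    151   150
6      CS         283       EE        2    285   566
7    Econ         229      Bio        3    232   687
8    Chem         238     Econ        4    242   952
9    Econ         174       CS        6    180  1044
10   Chem         298       EE        5    303  1490
group by course, sum of prod:
        prod
course      
CS       762
Chem    3875
Econ    2281
Math     328
filter rows where prod <= 762:
        prod
course      
CS       762
Math     328
Then the value at row 'Math', column 'prod': 328

328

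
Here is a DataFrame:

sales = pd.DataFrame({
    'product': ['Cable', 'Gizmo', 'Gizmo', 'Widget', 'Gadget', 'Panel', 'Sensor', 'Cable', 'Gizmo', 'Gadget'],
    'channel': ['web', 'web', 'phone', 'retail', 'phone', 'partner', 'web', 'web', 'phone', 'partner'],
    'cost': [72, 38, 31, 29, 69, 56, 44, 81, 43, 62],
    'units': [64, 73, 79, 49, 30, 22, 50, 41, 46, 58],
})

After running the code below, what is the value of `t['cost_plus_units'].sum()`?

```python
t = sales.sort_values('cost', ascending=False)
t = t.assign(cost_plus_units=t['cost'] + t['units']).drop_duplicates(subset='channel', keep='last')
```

377

sort by cost descending:
  product  channel  cost  units
7   Cable      web    81     41
0   Cable      web    72     64
4  Gadget    phone    69     30
9  Gadget  partner    62     58
5   Panel  partner    56     22
6  Sensor      web    44     50
8   Gizmo    phone    43     46
1   Gizmo      web    38     73
2   Gizmo    phone    31     79
3  Widget   retail    29     49
add column cost_plus_units = t['cost'] + t['units']:
  product  channel  cost  units  cost_plus_units
7   Cable      web    81     41              122
0   Cable      web    72     64              136
4  Gadget    phone    69     30               99
9  Gadget  partner    62     58              120
5   Panel  partner    56     22               78
6  Sensor      web    44     50               94
8   Gizmo    phone    43     46               89
1   Gizmo      web    38     73              111
2   Gizmo    phone    31     79              110
3  Widget   retail    29     49               78
drop duplicate channel (keep=last):
  product  channel  cost  units  cost_plus_units
5   Panel  partner    56     22               78
1   Gizmo      web    38     73              111
2   Gizmo    phone    31     79              110
3  Widget   retail    29     49               78
Reading off the sum of column 'cost_plus_units', we get 377.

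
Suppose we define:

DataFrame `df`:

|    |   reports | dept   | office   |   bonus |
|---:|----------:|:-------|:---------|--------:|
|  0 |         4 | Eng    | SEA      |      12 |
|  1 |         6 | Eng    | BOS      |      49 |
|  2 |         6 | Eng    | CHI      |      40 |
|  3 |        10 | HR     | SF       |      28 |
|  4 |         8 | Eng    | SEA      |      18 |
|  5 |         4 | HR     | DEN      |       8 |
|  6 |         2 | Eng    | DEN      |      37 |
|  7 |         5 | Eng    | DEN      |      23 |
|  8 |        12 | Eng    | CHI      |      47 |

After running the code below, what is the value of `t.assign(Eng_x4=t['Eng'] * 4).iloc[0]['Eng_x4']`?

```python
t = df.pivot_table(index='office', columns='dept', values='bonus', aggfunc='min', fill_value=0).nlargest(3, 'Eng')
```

196

pivot: rows=office, cols=dept, min(bonus):
dept    Eng  HR
office         
BOS      49   0
CHI      40   0
DEN      23   8
SEA      12   0
SF        0  28
take 3 rows with largest Eng:
dept    Eng  HR
office         
BOS      49   0
CHI      40   0
DEN      23   8
add column Eng_x4 = t['Eng'] * 4:
dept    Eng  HR  Eng_x4
office                 
BOS      49   0     196
CHI      40   0     160
DEN      23   8      92
Then the value at position 0, column 'Eng_x4': 196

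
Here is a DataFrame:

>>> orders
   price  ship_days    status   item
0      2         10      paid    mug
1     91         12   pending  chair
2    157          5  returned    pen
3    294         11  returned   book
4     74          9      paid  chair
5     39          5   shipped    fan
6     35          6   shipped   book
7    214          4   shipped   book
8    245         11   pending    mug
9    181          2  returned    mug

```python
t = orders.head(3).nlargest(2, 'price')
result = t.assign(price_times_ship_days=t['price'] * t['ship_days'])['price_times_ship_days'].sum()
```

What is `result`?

1877

take first 3 rows:
   price  ship_days    status   item
0      2         10      paid    mug
1     91         12   pending  chair
2    157          5  returned    pen
take 2 rows with largest price:
   price  ship_days    status   item
2    157          5  returned    pen
1     91         12   pending  chair
add column price_times_ship_days = t['price'] * t['ship_days']:
   price  ship_days    status   item  price_times_ship_days
2    157          5  returned    pen                    785
1     91         12   pending  chair                   1092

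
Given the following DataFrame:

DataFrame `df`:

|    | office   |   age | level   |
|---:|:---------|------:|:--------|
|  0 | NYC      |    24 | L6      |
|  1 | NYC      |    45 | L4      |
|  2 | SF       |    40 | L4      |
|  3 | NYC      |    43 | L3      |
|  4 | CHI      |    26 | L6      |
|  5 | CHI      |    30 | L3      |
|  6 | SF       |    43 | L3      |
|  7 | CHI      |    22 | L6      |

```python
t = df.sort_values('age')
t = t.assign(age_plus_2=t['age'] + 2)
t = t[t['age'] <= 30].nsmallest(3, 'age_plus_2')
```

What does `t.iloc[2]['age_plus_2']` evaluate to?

sort by age:
  office  age level
7    CHI   22    L6
0    NYC   24    L6
4    CHI   26    L6
5    CHI   30    L3
2     SF   40    L4
3    NYC   43    L3
6     SF   43    L3
1    NYC   45    L4
add column age_plus_2 = t['age'] + 2:
  office  age level  age_plus_2
7    CHI   22    L6          24
0    NYC   24    L6          26
4    CHI   26    L6          28
5    CHI   30    L3          32
2     SF   40    L4          42
3    NYC   43    L3          45
6     SF   43    L3          45
1    NYC   45    L4          47
filter rows where age <= 30:
  office  age level  age_plus_2
7    CHI   22    L6          24
0    NYC   24    L6          26
4    CHI   26    L6          28
5    CHI   30    L3          32
take 3 rows with smallest age_plus_2:
  office  age level  age_plus_2
7    CHI   22    L6          24
0    NYC   24    L6          26
4    CHI   26    L6          28

28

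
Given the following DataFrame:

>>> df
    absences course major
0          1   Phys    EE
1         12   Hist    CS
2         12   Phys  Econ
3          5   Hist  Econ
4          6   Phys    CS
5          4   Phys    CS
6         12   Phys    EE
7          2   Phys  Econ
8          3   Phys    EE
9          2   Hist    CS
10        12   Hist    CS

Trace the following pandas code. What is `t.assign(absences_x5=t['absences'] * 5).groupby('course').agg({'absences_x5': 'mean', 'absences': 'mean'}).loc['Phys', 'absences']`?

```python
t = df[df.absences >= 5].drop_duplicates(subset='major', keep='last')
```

12.0

filter rows where absences >= 5:
    absences course major
1         12   Hist    CS
2         12   Phys  Econ
3          5   Hist  Econ
4          6   Phys    CS
6         12   Phys    EE
10        12   Hist    CS
drop duplicate major (keep=last):
    absences course major
3          5   Hist  Econ
6         12   Phys    EE
10        12   Hist    CS
add column absences_x5 = t['absences'] * 5:
    absences course major  absences_x5
3          5   Hist  Econ           25
6         12   Phys    EE           60
10        12   Hist    CS           60
group by course: mean(absences_x5), mean(absences):
        absences_x5  absences
course                       
Hist           42.5       8.5
Phys           60.0      12.0
The value at row 'Phys', column 'absences' is 12.0.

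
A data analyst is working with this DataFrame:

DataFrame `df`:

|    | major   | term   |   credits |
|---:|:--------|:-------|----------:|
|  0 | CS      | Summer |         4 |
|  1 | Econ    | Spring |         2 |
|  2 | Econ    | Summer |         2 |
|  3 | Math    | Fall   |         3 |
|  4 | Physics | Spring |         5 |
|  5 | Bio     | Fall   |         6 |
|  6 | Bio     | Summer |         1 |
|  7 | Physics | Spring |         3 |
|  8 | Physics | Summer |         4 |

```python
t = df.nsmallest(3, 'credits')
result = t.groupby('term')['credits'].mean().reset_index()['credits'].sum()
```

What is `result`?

3.5

take 3 rows with smallest credits:
  major    term  credits
6   Bio  Summer        1
1  Econ  Spring        2
2  Econ  Summer        2
group by term, mean of credits:
term
Spring    2.0
Summer    1.5
Name: credits, dtype: float64
reset_index():
     term  credits
0  Spring      2.0
1  Summer      1.5
sum of column 'credits' → 3.5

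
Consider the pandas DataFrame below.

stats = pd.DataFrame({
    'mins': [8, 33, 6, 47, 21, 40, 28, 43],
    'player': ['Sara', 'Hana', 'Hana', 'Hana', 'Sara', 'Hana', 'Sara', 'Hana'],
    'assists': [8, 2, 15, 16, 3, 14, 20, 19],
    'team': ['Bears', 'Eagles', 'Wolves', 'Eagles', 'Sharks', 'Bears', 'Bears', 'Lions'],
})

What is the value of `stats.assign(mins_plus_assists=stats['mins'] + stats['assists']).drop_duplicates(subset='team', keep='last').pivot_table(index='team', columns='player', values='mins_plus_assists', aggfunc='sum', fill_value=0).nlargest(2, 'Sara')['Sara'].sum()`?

add column mins_plus_assists = stats['mins'] + stats['assists']:
   mins player  assists    team  mins_plus_assists
0     8   Sara        8   Bears                 16
1    33   Hana        2  Eagles                 35
2     6   Hana       15  Wolves                 21
3    47   Hana       16  Eagles                 63
4    21   Sara        3  Sharks                 24
5    40   Hana       14   Bears                 54
6    28   Sara       20   Bears                 48
7    43   Hana       19   Lions                 62
drop duplicate team (keep=last):
   mins player  assists    team  mins_plus_assists
2     6   Hana       15  Wolves                 21
3    47   Hana       16  Eagles                 63
4    21   Sara        3  Sharks                 24
6    28   Sara       20   Bears                 48
7    43   Hana       19   Lions                 62
pivot: rows=team, cols=player, sum(mins_plus_assists):
player  Hana  Sara
team              
Bears      0    48
Eagles    63     0
Lions     62     0
Sharks     0    24
Wolves    21     0
take 2 rows with largest Sara:
player  Hana  Sara
team              
Bears      0    48
Sharks     0    24

72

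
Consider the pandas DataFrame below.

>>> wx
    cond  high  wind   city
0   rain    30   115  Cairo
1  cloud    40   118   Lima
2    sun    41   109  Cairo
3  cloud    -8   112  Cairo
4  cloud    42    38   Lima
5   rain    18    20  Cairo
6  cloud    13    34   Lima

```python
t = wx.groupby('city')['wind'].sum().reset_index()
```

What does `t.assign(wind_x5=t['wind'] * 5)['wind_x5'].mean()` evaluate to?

1365.0

group by city, sum of wind:
city
Cairo    356
Lima     190
Name: wind, dtype: int64
reset_index():
    city  wind
0  Cairo   356
1   Lima   190
add column wind_x5 = t['wind'] * 5:
    city  wind  wind_x5
0  Cairo   356     1780
1   Lima   190      950
Finally, mean of column 'wind_x5' = 1365.0.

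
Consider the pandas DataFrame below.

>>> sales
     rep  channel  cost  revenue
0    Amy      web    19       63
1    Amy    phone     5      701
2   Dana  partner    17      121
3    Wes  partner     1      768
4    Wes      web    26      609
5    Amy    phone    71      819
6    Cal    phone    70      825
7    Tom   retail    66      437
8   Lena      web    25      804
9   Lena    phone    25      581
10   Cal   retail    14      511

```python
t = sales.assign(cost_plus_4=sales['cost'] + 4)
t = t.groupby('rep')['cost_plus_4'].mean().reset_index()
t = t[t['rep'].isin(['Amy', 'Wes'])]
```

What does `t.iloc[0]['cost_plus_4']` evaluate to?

add column cost_plus_4 = sales['cost'] + 4:
     rep  channel  cost  revenue  cost_plus_4
0    Amy      web    19       63           23
1    Amy    phone     5      701            9
2   Dana  partner    17      121           21
3    Wes  partner     1      768            5
4    Wes      web    26      609           30
5    Amy    phone    71      819           75
6    Cal    phone    70      825           74
7    Tom   retail    66      437           70
8   Lena      web    25      804           29
9   Lena    phone    25      581           29
10   Cal   retail    14      511           18
group by rep, mean of cost_plus_4:
rep
Amy     35.666667
Cal     46.000000
Dana    21.000000
Lena    29.000000
Tom     70.000000
Wes     17.500000
Name: cost_plus_4, dtype: float64
reset_index():
    rep  cost_plus_4
0   Amy    35.666667
1   Cal    46.000000
2  Dana    21.000000
3  Lena    29.000000
4   Tom    70.000000
5   Wes    17.500000
filter rows where rep in ['Amy', 'Wes']:
   rep  cost_plus_4
0  Amy    35.666667
5  Wes    17.500000
value at position 0, column 'cost_plus_4' → 35.6666666667

35.6666666667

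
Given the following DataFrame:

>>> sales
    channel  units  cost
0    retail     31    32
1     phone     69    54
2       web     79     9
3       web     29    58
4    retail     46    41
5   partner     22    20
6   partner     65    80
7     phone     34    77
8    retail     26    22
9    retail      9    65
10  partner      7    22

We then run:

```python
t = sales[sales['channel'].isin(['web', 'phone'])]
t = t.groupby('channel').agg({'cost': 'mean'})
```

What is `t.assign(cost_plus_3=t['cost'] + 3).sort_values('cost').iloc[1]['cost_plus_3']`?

68.5

filter rows where channel in ['web', 'phone']:
  channel  units  cost
1   phone     69    54
2     web     79     9
3     web     29    58
7   phone     34    77
group by channel, mean of cost:
         cost
channel      
phone    65.5
web      33.5
add column cost_plus_3 = t['cost'] + 3:
         cost  cost_plus_3
channel                   
phone    65.5         68.5
web      33.5         36.5
sort by cost:
         cost  cost_plus_3
channel                   
web      33.5         36.5
phone    65.5         68.5
So iloc[1]['cost_plus_3'] = 68.5.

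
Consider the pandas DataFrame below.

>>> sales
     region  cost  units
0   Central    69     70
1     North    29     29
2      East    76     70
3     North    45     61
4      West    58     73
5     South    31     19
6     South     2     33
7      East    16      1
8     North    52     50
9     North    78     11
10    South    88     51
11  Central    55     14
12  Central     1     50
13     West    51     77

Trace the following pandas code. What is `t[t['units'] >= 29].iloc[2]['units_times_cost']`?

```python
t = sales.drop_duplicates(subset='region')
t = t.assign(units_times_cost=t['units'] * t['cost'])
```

5320

drop duplicate region (keep=first):
    region  cost  units
0  Central    69     70
1    North    29     29
2     East    76     70
4     West    58     73
5    South    31     19
add column units_times_cost = t['units'] * t['cost']:
    region  cost  units  units_times_cost
0  Central    69     70              4830
1    North    29     29               841
2     East    76     70              5320
4     West    58     73              4234
5    South    31     19               589
filter rows where units >= 29:
    region  cost  units  units_times_cost
0  Central    69     70              4830
1    North    29     29               841
2     East    76     70              5320
4     West    58     73              4234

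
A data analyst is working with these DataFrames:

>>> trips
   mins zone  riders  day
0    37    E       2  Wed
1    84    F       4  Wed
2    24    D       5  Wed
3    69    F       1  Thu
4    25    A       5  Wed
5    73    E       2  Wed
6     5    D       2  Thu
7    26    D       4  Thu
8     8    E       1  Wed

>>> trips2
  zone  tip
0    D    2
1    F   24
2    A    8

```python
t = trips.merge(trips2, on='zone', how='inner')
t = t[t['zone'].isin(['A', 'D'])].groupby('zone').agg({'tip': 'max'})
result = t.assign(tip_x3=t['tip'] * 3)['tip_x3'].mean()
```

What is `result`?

merge on 'zone' (how='inner') → 6 rows:
   mins zone  riders  day  tip
0    84    F       4  Wed   24
1    24    D       5  Wed    2
2    69    F       1  Thu   24
3    25    A       5  Wed    8
4     5    D       2  Thu    2
5    26    D       4  Thu    2
filter rows where zone in ['A', 'D']:
   mins zone  riders  day  tip
1    24    D       5  Wed    2
3    25    A       5  Wed    8
4     5    D       2  Thu    2
5    26    D       4  Thu    2
group by zone, max of tip:
      tip
zone     
A       8
D       2
add column tip_x3 = t['tip'] * 3:
      tip  tip_x3
zone             
A       8      24
D       2       6

15.0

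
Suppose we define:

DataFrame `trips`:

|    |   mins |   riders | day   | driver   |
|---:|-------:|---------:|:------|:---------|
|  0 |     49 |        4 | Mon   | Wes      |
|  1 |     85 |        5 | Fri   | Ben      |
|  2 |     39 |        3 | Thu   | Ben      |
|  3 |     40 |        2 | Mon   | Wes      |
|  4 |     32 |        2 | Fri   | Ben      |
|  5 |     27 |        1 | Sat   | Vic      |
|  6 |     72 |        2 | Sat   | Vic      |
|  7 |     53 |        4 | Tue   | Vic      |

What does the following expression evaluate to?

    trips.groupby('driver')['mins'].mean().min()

group by driver, mean of mins:
driver
Ben    52.000000
Vic    50.666667
Wes    44.500000
Name: mins, dtype: float64
The min of the resulting series is 44.5.

44.5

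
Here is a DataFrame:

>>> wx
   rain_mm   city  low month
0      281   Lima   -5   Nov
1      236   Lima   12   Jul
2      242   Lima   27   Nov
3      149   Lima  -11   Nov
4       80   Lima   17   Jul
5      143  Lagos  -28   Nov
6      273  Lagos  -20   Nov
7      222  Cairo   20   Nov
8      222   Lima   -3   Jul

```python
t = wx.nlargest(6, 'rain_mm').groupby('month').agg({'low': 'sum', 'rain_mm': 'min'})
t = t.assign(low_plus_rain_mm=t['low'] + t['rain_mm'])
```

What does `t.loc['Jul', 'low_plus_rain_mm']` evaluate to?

take 6 rows with largest rain_mm:
   rain_mm   city  low month
0      281   Lima   -5   Nov
6      273  Lagos  -20   Nov
2      242   Lima   27   Nov
1      236   Lima   12   Jul
7      222  Cairo   20   Nov
8      222   Lima   -3   Jul
group by month: sum(low), min(rain_mm):
       low  rain_mm
month              
Jul      9      222
Nov     22      222
add column low_plus_rain_mm = t['low'] + t['rain_mm']:
       low  rain_mm  low_plus_rain_mm
month                                
Jul      9      222               231
Nov     22      222               244

231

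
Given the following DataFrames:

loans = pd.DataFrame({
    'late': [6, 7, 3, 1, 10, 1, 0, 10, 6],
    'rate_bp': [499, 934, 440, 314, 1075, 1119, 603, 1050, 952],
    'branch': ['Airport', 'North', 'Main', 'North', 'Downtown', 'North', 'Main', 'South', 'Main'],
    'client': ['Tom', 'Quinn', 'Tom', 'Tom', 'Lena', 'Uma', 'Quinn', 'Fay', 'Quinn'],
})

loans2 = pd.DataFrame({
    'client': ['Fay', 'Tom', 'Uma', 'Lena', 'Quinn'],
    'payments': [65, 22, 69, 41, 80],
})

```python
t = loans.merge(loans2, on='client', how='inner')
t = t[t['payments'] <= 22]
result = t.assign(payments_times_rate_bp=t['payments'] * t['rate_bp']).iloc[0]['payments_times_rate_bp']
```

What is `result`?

10978

merge on 'client' (how='inner') → 9 rows:
   late  rate_bp    branch client  payments
0     6      499   Airport    Tom        22
1     7      934     North  Quinn        80
2     3      440      Main    Tom        22
3     1      314     North    Tom        22
4    10     1075  Downtown   Lena        41
5     1     1119     North    Uma        69
6     0      603      Main  Quinn        80
7    10     1050     South    Fay        65
8     6      952      Main  Quinn        80
filter rows where payments <= 22:
   late  rate_bp   branch client  payments
0     6      499  Airport    Tom        22
2     3      440     Main    Tom        22
3     1      314    North    Tom        22
add column payments_times_rate_bp = t['payments'] * t['rate_bp']:
   late  rate_bp   branch client  payments  payments_times_rate_bp
0     6      499  Airport    Tom        22                   10978
2     3      440     Main    Tom        22                    9680
3     1      314    North    Tom        22                    6908
The value at position 0, column 'payments_times_rate_bp' is 10978.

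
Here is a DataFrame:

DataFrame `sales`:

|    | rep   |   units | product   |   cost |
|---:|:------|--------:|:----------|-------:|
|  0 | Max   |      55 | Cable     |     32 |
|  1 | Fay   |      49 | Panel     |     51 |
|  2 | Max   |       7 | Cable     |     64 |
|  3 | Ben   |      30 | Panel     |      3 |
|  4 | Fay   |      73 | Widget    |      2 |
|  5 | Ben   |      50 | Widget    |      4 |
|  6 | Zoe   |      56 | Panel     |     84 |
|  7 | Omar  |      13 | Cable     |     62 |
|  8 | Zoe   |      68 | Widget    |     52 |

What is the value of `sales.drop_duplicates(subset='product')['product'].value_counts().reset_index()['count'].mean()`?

drop duplicate product (keep=first):
   rep  units product  cost
0  Max     55   Cable    32
1  Fay     49   Panel    51
4  Fay     73  Widget     2
value_counts of product:
product
Cable     1
Panel     1
Widget    1
Name: count, dtype: int64
reset_index():
  product  count
0   Cable      1
1   Panel      1
2  Widget      1

1.0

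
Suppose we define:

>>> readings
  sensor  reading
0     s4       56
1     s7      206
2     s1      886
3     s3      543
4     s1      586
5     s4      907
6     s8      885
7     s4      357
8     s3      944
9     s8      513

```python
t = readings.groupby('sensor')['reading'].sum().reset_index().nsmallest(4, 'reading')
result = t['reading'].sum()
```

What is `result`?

4396

group by sensor, sum of reading:
sensor
s1    1472
s3    1487
s4    1320
s7     206
s8    1398
Name: reading, dtype: int64
reset_index():
  sensor  reading
0     s1     1472
1     s3     1487
2     s4     1320
3     s7      206
4     s8     1398
take 4 rows with smallest reading:
  sensor  reading
3     s7      206
2     s4     1320
4     s8     1398
0     s1     1472
Then the sum of column 'reading': 4396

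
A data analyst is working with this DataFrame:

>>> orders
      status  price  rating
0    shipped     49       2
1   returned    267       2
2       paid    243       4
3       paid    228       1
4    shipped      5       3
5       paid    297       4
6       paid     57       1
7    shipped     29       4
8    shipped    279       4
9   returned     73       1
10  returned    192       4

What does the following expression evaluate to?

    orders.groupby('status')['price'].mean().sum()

474.083333333

group by status, mean of price:
status
paid        206.250000
returned    177.333333
shipped      90.500000
Name: price, dtype: float64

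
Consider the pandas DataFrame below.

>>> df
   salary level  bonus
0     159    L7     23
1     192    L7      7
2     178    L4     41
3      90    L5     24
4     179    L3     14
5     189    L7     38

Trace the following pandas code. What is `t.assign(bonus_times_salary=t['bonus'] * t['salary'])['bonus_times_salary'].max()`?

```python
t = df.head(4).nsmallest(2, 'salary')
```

take first 4 rows:
   salary level  bonus
0     159    L7     23
1     192    L7      7
2     178    L4     41
3      90    L5     24
take 2 rows with smallest salary:
   salary level  bonus
3      90    L5     24
0     159    L7     23
add column bonus_times_salary = t['bonus'] * t['salary']:
   salary level  bonus  bonus_times_salary
3      90    L5     24                2160
0     159    L7     23                3657

3657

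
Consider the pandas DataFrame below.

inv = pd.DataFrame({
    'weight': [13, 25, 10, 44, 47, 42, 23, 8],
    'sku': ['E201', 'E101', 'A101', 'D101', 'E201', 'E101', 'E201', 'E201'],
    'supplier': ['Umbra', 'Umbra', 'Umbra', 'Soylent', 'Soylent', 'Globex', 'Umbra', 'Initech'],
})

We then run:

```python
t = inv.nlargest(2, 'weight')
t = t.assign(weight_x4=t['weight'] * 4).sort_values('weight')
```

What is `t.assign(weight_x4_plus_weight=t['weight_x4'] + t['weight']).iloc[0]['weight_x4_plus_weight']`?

take 2 rows with largest weight:
   weight   sku supplier
4      47  E201  Soylent
3      44  D101  Soylent
add column weight_x4 = t['weight'] * 4:
   weight   sku supplier  weight_x4
4      47  E201  Soylent        188
3      44  D101  Soylent        176
sort by weight:
   weight   sku supplier  weight_x4
3      44  D101  Soylent        176
4      47  E201  Soylent        188
add column weight_x4_plus_weight = t['weight_x4'] + t['weight']:
   weight   sku supplier  weight_x4  weight_x4_plus_weight
3      44  D101  Soylent        176                    220
4      47  E201  Soylent        188                    235
Then the value at position 0, column 'weight_x4_plus_weight': 220

220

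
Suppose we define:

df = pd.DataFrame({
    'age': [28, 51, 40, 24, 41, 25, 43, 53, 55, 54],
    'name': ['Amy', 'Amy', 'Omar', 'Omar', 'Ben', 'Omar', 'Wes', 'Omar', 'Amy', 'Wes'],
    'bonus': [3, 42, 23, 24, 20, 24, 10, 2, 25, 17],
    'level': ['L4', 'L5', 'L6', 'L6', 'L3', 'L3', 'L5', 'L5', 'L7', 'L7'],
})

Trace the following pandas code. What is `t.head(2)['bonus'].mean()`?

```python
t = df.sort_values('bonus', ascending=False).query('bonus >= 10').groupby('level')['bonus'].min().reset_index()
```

15.0

sort by bonus descending:
   age  name  bonus level
1   51   Amy     42    L5
8   55   Amy     25    L7
3   24  Omar     24    L6
5   25  Omar     24    L3
2   40  Omar     23    L6
4   41   Ben     20    L3
9   54   Wes     17    L7
6   43   Wes     10    L5
0   28   Amy      3    L4
7   53  Omar      2    L5
filter rows where bonus >= 10:
   age  name  bonus level
1   51   Amy     42    L5
8   55   Amy     25    L7
3   24  Omar     24    L6
5   25  Omar     24    L3
2   40  Omar     23    L6
4   41   Ben     20    L3
9   54   Wes     17    L7
6   43   Wes     10    L5
group by level, min of bonus:
level
L3    20
L5    10
L6    23
L7    17
Name: bonus, dtype: int64
reset_index():
  level  bonus
0    L3     20
1    L5     10
2    L6     23
3    L7     17
take first 2 rows:
  level  bonus
0    L3     20
1    L5     10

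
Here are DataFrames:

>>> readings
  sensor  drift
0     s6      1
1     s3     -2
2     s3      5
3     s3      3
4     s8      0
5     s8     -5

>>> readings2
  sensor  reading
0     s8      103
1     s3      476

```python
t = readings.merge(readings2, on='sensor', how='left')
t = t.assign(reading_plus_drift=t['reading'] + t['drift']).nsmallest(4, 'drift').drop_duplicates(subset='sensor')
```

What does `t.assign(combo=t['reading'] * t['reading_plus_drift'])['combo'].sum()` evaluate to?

235718.0

merge on 'sensor' (how='left') → 6 rows:
  sensor  drift  reading
0     s6      1      NaN
1     s3     -2    476.0
2     s3      5    476.0
3     s3      3    476.0
4     s8      0    103.0
5     s8     -5    103.0
add column reading_plus_drift = t['reading'] + t['drift']:
  sensor  drift  reading  reading_plus_drift
0     s6      1      NaN                 NaN
1     s3     -2    476.0               474.0
2     s3      5    476.0               481.0
3     s3      3    476.0               479.0
4     s8      0    103.0               103.0
5     s8     -5    103.0                98.0
take 4 rows with smallest drift:
  sensor  drift  reading  reading_plus_drift
5     s8     -5    103.0                98.0
1     s3     -2    476.0               474.0
4     s8      0    103.0               103.0
0     s6      1      NaN                 NaN
drop duplicate sensor (keep=first):
  sensor  drift  reading  reading_plus_drift
5     s8     -5    103.0                98.0
1     s3     -2    476.0               474.0
0     s6      1      NaN                 NaN
add column combo = t['reading'] * t['reading_plus_drift']:
  sensor  drift  reading  reading_plus_drift     combo
5     s8     -5    103.0                98.0   10094.0
1     s3     -2    476.0               474.0  225624.0
0     s6      1      NaN                 NaN       NaN
So sum() = 235718.0.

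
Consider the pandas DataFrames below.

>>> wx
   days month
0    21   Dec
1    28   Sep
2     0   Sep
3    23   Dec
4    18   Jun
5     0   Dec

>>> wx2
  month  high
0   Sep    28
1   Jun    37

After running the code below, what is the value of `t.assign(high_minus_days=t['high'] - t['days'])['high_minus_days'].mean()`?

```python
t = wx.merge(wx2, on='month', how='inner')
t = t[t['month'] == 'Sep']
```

14.0

merge on 'month' (how='inner') → 3 rows:
   days month  high
0    28   Sep    28
1     0   Sep    28
2    18   Jun    37
filter rows where month == 'Sep':
   days month  high
0    28   Sep    28
1     0   Sep    28
add column high_minus_days = t['high'] - t['days']:
   days month  high  high_minus_days
0    28   Sep    28                0
1     0   Sep    28               28
The mean of column 'high_minus_days' is 14.0.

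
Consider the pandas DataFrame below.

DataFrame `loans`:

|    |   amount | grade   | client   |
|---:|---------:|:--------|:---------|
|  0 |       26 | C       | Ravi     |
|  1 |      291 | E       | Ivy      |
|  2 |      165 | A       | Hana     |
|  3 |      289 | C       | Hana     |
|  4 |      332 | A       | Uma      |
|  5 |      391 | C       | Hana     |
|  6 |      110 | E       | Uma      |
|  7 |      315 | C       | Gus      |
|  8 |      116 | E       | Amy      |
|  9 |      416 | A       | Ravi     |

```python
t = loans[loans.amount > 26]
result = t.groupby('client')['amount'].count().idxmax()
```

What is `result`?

Hana

filter rows where amount > 26:
   amount grade client
1     291     E    Ivy
2     165     A   Hana
3     289     C   Hana
4     332     A    Uma
5     391     C   Hana
6     110     E    Uma
7     315     C    Gus
8     116     E    Amy
9     416     A   Ravi
group by client, count of amount:
client
Amy     1
Gus     1
Hana    3
Ivy     1
Ravi    1
Uma     2
Name: amount, dtype: int64
label with the largest value → Hana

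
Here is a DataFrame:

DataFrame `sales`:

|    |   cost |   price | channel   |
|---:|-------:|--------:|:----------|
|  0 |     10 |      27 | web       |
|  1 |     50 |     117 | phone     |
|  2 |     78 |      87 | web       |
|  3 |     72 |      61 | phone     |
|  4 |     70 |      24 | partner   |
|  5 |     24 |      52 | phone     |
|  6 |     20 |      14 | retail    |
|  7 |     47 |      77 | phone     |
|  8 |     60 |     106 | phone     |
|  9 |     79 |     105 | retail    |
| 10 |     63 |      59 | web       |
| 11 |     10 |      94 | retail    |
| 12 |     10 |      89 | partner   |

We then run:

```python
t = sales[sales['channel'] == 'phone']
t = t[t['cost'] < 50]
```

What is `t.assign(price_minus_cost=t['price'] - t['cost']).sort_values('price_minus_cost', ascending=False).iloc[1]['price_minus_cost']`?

filter rows where channel == 'phone':
   cost  price channel
1    50    117   phone
3    72     61   phone
5    24     52   phone
7    47     77   phone
8    60    106   phone
filter rows where cost < 50:
   cost  price channel
5    24     52   phone
7    47     77   phone
add column price_minus_cost = t['price'] - t['cost']:
   cost  price channel  price_minus_cost
5    24     52   phone                28
7    47     77   phone                30
sort by price_minus_cost descending:
   cost  price channel  price_minus_cost
7    47     77   phone                30
5    24     52   phone                28
Reading off the value at position 1, column 'price_minus_cost', we get 28.

28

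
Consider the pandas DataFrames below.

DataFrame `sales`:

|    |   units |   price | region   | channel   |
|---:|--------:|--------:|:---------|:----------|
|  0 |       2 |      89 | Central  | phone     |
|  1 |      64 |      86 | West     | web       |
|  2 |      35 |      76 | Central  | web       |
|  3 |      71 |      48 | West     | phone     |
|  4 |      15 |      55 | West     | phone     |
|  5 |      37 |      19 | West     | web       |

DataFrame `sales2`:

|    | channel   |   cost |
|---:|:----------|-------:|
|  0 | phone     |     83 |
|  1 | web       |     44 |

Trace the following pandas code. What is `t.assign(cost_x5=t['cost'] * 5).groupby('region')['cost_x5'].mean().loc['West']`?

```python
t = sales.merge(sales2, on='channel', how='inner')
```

317.5

merge on 'channel' (how='inner') → 6 rows:
   units  price   region channel  cost
0      2     89  Central   phone    83
1     64     86     West     web    44
2     35     76  Central     web    44
3     71     48     West   phone    83
4     15     55     West   phone    83
5     37     19     West     web    44
add column cost_x5 = t['cost'] * 5:
   units  price   region channel  cost  cost_x5
0      2     89  Central   phone    83      415
1     64     86     West     web    44      220
2     35     76  Central     web    44      220
3     71     48     West   phone    83      415
4     15     55     West   phone    83      415
5     37     19     West     web    44      220
group by region, mean of cost_x5:
region
Central    317.5
West       317.5
Name: cost_x5, dtype: float64
The value at index 'West' is 317.5.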